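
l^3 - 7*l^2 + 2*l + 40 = (l - 5)*(l - 4)*(l + 2)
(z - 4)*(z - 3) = z^2 - 7*z + 12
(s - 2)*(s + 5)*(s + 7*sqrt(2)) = s^3 + 3*s^2 + 7*sqrt(2)*s^2 - 10*s + 21*sqrt(2)*s - 70*sqrt(2)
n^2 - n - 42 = (n - 7)*(n + 6)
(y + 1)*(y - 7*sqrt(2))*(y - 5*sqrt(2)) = y^3 - 12*sqrt(2)*y^2 + y^2 - 12*sqrt(2)*y + 70*y + 70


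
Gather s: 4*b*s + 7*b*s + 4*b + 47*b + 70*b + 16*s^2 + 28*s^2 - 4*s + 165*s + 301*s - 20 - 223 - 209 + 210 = 121*b + 44*s^2 + s*(11*b + 462) - 242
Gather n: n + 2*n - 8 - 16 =3*n - 24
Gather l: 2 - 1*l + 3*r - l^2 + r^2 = -l^2 - l + r^2 + 3*r + 2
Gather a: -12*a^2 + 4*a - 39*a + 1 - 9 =-12*a^2 - 35*a - 8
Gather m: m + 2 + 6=m + 8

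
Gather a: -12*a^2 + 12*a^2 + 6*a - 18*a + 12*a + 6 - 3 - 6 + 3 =0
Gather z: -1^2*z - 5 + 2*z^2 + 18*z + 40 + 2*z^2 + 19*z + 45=4*z^2 + 36*z + 80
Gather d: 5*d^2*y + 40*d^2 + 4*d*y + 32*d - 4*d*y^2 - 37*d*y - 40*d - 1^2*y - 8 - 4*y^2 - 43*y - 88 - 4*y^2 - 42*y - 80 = d^2*(5*y + 40) + d*(-4*y^2 - 33*y - 8) - 8*y^2 - 86*y - 176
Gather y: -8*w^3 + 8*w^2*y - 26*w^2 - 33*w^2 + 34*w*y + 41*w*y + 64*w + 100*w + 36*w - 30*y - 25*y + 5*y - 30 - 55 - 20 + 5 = -8*w^3 - 59*w^2 + 200*w + y*(8*w^2 + 75*w - 50) - 100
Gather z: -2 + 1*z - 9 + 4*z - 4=5*z - 15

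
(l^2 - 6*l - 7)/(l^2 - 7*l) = (l + 1)/l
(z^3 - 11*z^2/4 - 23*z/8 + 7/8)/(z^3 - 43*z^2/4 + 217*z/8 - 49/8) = (z + 1)/(z - 7)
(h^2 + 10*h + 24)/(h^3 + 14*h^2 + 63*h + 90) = (h + 4)/(h^2 + 8*h + 15)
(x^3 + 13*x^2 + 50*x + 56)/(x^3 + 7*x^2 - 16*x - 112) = (x + 2)/(x - 4)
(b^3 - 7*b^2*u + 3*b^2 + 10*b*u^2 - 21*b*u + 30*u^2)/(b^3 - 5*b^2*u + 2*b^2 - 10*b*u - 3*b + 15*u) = (b - 2*u)/(b - 1)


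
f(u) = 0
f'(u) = 0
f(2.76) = 0.00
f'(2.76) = 0.00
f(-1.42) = 0.00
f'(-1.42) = 0.00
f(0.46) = 0.00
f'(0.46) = 0.00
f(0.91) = 0.00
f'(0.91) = 0.00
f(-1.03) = 0.00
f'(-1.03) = 0.00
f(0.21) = 0.00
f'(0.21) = 0.00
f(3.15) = 0.00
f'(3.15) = 0.00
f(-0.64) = 0.00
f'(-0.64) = 0.00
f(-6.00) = 0.00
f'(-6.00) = 0.00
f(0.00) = 0.00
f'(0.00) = 0.00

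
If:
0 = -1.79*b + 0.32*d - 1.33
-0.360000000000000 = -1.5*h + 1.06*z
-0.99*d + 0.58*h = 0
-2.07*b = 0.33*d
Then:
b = -0.35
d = 2.20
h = 3.75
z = 4.97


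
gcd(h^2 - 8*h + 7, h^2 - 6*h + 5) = h - 1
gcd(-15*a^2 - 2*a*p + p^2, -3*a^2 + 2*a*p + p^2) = 3*a + p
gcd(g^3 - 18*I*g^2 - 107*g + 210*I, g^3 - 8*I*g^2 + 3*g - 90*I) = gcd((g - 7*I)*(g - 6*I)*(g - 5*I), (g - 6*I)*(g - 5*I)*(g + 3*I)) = g^2 - 11*I*g - 30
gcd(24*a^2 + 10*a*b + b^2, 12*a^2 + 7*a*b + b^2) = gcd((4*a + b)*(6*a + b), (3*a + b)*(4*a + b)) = 4*a + b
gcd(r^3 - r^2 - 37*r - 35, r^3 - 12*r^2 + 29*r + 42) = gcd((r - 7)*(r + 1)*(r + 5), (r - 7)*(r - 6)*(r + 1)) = r^2 - 6*r - 7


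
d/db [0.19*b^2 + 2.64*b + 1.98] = 0.38*b + 2.64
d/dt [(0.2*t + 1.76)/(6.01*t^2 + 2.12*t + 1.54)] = (1.202*t^2 + 0.424*t - (0.2*t + 1.76)*(12.02*t + 2.12) + 0.308)/(6.01*t^2 + 2.12*t + 1.54)^2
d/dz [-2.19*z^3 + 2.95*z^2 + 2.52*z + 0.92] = -6.57*z^2 + 5.9*z + 2.52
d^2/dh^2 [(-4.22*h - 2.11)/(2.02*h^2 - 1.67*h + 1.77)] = (-(4.04*h - 1.67)*(4.22*h + 2.11)*(8.08*h - 3.34) + (51.1464*h - 5.5704)*(2.02*h^2 - 1.67*h + 1.77))/(2.02*h^2 - 1.67*h + 1.77)^3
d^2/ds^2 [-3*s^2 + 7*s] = -6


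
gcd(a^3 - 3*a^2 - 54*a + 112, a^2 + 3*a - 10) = a - 2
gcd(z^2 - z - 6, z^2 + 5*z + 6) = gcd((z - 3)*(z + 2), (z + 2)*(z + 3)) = z + 2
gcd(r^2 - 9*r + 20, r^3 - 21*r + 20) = r - 4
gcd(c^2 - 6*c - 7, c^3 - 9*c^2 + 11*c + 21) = c^2 - 6*c - 7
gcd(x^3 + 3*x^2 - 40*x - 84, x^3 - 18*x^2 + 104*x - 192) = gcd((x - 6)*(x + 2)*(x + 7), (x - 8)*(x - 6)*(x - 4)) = x - 6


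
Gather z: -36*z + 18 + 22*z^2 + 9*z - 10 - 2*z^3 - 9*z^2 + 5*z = -2*z^3 + 13*z^2 - 22*z + 8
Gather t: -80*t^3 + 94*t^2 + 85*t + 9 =-80*t^3 + 94*t^2 + 85*t + 9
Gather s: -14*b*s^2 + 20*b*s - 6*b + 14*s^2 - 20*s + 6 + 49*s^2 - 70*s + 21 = -6*b + s^2*(63 - 14*b) + s*(20*b - 90) + 27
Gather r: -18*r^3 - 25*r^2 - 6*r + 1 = -18*r^3 - 25*r^2 - 6*r + 1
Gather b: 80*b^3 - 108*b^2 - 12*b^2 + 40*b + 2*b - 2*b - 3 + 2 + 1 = 80*b^3 - 120*b^2 + 40*b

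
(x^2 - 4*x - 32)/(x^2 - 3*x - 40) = (x + 4)/(x + 5)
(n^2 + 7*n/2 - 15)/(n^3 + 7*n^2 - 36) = (n - 5/2)/(n^2 + n - 6)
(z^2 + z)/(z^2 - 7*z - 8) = z/(z - 8)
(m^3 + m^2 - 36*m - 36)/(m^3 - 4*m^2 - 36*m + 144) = (m + 1)/(m - 4)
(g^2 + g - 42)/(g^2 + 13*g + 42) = (g - 6)/(g + 6)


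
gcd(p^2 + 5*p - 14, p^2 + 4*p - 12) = p - 2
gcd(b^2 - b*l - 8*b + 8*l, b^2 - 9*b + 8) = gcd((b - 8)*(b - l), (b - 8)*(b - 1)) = b - 8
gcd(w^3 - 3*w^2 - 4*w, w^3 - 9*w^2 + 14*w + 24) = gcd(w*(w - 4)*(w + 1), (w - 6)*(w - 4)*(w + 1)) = w^2 - 3*w - 4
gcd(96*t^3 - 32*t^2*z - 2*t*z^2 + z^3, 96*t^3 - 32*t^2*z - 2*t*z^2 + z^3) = 96*t^3 - 32*t^2*z - 2*t*z^2 + z^3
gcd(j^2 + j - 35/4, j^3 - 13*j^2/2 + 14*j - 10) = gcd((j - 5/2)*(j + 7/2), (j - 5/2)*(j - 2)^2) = j - 5/2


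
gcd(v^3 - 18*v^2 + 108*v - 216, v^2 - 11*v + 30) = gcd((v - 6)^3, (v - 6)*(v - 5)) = v - 6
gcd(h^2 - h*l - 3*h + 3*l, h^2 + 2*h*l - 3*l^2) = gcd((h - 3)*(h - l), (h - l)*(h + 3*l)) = h - l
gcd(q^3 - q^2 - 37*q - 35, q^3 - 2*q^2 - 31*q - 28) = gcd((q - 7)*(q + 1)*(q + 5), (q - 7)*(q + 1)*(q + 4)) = q^2 - 6*q - 7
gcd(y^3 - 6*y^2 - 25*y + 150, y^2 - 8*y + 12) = y - 6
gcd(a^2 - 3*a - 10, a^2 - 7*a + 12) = 1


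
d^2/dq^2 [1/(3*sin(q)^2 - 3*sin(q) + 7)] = 3*(-12*sin(q)^4 + 9*sin(q)^3 + 43*sin(q)^2 - 25*sin(q) - 8)/(3*sin(q)^2 - 3*sin(q) + 7)^3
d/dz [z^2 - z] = 2*z - 1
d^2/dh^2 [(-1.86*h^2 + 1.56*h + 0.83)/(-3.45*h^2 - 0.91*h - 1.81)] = (2.8421709430404e-14*h^4 - 48.81474*h^3 - 128.96307*h^2 + 42.81381*h + 26.317268)/(41.063625*h^6 + 32.493825*h^5 + 73.20141*h^4 + 34.848541*h^3 + 38.404218*h^2 + 8.943753*h + 5.929741)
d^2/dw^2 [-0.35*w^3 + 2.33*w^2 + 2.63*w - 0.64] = 4.66 - 2.1*w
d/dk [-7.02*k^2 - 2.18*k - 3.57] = -14.04*k - 2.18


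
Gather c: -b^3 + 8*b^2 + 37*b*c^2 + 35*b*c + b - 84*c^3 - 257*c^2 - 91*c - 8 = -b^3 + 8*b^2 + b - 84*c^3 + c^2*(37*b - 257) + c*(35*b - 91) - 8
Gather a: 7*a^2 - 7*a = 7*a^2 - 7*a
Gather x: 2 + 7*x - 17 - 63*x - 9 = -56*x - 24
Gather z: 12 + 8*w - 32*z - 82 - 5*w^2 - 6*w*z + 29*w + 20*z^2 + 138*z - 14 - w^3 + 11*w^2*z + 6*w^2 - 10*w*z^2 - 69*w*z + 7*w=-w^3 + w^2 + 44*w + z^2*(20 - 10*w) + z*(11*w^2 - 75*w + 106) - 84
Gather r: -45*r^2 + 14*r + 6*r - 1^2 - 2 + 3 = -45*r^2 + 20*r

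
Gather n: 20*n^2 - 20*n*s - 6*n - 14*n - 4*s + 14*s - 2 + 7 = 20*n^2 + n*(-20*s - 20) + 10*s + 5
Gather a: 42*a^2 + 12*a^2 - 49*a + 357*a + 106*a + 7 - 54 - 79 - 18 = 54*a^2 + 414*a - 144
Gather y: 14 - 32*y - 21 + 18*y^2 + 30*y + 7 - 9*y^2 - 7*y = 9*y^2 - 9*y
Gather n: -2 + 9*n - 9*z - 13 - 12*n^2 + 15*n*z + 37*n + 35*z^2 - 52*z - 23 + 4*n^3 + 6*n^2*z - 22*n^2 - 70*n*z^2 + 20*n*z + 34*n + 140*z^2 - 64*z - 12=4*n^3 + n^2*(6*z - 34) + n*(-70*z^2 + 35*z + 80) + 175*z^2 - 125*z - 50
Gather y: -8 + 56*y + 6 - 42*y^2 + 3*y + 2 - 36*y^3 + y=-36*y^3 - 42*y^2 + 60*y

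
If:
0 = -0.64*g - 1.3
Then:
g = -2.03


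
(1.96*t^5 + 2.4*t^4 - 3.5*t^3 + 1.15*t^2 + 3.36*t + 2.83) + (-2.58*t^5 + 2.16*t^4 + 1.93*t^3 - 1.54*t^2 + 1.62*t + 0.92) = -0.62*t^5 + 4.56*t^4 - 1.57*t^3 - 0.39*t^2 + 4.98*t + 3.75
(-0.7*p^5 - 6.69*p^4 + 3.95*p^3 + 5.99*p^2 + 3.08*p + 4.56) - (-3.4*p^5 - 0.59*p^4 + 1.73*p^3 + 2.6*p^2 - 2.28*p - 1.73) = 2.7*p^5 - 6.1*p^4 + 2.22*p^3 + 3.39*p^2 + 5.36*p + 6.29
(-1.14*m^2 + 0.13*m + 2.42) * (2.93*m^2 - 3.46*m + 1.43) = -3.3402*m^4 + 4.3253*m^3 + 5.0106*m^2 - 8.1873*m + 3.4606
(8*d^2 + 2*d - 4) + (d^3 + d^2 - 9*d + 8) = d^3 + 9*d^2 - 7*d + 4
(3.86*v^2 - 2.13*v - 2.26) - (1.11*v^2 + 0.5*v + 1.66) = 2.75*v^2 - 2.63*v - 3.92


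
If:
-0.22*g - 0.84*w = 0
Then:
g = -3.81818181818182*w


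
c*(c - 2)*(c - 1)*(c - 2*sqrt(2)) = c^4 - 3*c^3 - 2*sqrt(2)*c^3 + 2*c^2 + 6*sqrt(2)*c^2 - 4*sqrt(2)*c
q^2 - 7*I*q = q*(q - 7*I)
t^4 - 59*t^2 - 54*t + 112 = (t - 8)*(t - 1)*(t + 2)*(t + 7)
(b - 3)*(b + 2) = b^2 - b - 6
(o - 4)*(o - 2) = o^2 - 6*o + 8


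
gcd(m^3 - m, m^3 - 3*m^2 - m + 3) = m^2 - 1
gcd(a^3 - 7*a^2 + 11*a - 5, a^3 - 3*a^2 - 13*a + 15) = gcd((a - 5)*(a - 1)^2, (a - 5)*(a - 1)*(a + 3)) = a^2 - 6*a + 5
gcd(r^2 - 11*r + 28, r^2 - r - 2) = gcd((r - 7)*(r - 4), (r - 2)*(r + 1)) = 1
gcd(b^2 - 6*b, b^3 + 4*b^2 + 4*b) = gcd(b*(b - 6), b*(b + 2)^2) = b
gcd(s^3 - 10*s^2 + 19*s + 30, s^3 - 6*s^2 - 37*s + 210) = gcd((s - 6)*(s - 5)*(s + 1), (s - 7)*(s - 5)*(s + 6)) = s - 5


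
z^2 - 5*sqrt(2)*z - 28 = (z - 7*sqrt(2))*(z + 2*sqrt(2))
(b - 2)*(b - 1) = b^2 - 3*b + 2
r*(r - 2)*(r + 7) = r^3 + 5*r^2 - 14*r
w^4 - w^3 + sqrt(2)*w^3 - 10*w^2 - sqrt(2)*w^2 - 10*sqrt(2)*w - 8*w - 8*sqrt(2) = (w - 4)*(w + 1)*(w + 2)*(w + sqrt(2))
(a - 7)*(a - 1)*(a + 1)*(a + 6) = a^4 - a^3 - 43*a^2 + a + 42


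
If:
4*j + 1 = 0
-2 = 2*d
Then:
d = -1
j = -1/4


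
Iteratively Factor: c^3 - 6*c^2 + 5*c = (c)*(c^2 - 6*c + 5) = c*(c - 1)*(c - 5)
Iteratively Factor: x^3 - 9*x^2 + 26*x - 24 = (x - 4)*(x^2 - 5*x + 6) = (x - 4)*(x - 3)*(x - 2)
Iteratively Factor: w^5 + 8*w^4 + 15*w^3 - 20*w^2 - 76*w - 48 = (w + 4)*(w^4 + 4*w^3 - w^2 - 16*w - 12) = (w - 2)*(w + 4)*(w^3 + 6*w^2 + 11*w + 6) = (w - 2)*(w + 1)*(w + 4)*(w^2 + 5*w + 6) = (w - 2)*(w + 1)*(w + 3)*(w + 4)*(w + 2)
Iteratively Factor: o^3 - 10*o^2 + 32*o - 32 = (o - 4)*(o^2 - 6*o + 8) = (o - 4)*(o - 2)*(o - 4)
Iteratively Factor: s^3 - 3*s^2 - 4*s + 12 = (s + 2)*(s^2 - 5*s + 6) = (s - 2)*(s + 2)*(s - 3)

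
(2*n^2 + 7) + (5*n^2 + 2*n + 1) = 7*n^2 + 2*n + 8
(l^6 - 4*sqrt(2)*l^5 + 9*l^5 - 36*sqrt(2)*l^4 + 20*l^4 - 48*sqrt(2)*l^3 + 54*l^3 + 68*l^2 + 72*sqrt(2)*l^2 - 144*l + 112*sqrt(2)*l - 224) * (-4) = -4*l^6 - 36*l^5 + 16*sqrt(2)*l^5 - 80*l^4 + 144*sqrt(2)*l^4 - 216*l^3 + 192*sqrt(2)*l^3 - 288*sqrt(2)*l^2 - 272*l^2 - 448*sqrt(2)*l + 576*l + 896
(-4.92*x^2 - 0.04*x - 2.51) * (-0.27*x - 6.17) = 1.3284*x^3 + 30.3672*x^2 + 0.9245*x + 15.4867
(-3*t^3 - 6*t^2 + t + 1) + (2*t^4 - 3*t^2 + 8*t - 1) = 2*t^4 - 3*t^3 - 9*t^2 + 9*t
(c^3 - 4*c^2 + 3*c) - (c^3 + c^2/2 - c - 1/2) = -9*c^2/2 + 4*c + 1/2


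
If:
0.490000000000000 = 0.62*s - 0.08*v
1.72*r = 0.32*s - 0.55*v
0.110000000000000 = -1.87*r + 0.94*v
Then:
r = 0.07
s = 0.82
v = 0.26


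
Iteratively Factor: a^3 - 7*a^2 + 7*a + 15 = (a + 1)*(a^2 - 8*a + 15) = (a - 3)*(a + 1)*(a - 5)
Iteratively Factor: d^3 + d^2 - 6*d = (d - 2)*(d^2 + 3*d) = (d - 2)*(d + 3)*(d)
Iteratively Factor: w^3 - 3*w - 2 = (w + 1)*(w^2 - w - 2) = (w - 2)*(w + 1)*(w + 1)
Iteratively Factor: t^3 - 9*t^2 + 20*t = (t)*(t^2 - 9*t + 20) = t*(t - 4)*(t - 5)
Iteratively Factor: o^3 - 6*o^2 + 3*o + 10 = (o + 1)*(o^2 - 7*o + 10) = (o - 2)*(o + 1)*(o - 5)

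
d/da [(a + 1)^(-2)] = -2/(a + 1)^3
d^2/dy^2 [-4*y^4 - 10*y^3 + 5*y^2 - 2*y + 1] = -48*y^2 - 60*y + 10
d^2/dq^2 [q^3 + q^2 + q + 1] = 6*q + 2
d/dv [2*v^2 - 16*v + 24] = 4*v - 16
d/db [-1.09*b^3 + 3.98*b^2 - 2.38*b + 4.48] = -3.27*b^2 + 7.96*b - 2.38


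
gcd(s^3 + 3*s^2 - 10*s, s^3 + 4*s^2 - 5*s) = s^2 + 5*s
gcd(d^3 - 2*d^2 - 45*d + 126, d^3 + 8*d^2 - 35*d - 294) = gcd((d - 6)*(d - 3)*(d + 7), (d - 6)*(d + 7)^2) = d^2 + d - 42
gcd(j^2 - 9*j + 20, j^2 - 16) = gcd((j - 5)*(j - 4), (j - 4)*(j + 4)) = j - 4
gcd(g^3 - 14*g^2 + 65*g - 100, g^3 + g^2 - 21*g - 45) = g - 5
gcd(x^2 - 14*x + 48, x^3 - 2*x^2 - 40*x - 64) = x - 8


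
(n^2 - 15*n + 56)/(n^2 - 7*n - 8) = (n - 7)/(n + 1)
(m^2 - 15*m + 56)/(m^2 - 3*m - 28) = (m - 8)/(m + 4)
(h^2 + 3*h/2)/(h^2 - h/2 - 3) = h/(h - 2)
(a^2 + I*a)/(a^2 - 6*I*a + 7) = a/(a - 7*I)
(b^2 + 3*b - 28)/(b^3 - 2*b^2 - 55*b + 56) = (b - 4)/(b^2 - 9*b + 8)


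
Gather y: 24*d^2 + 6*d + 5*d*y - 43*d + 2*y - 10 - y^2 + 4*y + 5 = 24*d^2 - 37*d - y^2 + y*(5*d + 6) - 5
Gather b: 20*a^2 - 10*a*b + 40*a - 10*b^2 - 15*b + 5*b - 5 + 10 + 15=20*a^2 + 40*a - 10*b^2 + b*(-10*a - 10) + 20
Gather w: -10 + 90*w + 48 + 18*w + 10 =108*w + 48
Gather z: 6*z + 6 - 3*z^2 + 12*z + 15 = -3*z^2 + 18*z + 21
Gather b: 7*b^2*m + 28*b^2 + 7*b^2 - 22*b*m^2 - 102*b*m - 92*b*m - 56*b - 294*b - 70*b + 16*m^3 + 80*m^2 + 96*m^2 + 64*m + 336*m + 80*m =b^2*(7*m + 35) + b*(-22*m^2 - 194*m - 420) + 16*m^3 + 176*m^2 + 480*m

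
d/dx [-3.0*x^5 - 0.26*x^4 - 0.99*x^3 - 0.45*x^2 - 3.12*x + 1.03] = -15.0*x^4 - 1.04*x^3 - 2.97*x^2 - 0.9*x - 3.12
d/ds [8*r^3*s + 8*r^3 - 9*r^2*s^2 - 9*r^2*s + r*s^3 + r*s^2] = r*(8*r^2 - 18*r*s - 9*r + 3*s^2 + 2*s)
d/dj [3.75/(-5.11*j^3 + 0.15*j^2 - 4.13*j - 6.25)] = (57.4875*j^2 - 1.125*j + 15.4875)/(5.11*j^3 - 0.15*j^2 + 4.13*j + 6.25)^2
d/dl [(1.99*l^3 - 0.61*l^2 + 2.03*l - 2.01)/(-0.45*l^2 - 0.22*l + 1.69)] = (-0.8955*l^4 - 0.8756*l^3 + 11.137*l^2 - 3.8708*l + 2.9885)/(0.2025*l^4 + 0.198*l^3 - 1.4726*l^2 - 0.7436*l + 2.8561)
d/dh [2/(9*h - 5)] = -18/(9*h - 5)^2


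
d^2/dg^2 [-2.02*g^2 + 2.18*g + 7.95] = -4.04000000000000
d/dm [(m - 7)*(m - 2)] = 2*m - 9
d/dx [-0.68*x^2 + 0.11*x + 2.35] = 0.11 - 1.36*x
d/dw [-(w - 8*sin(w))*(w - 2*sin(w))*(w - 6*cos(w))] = -(w - 8*sin(w))*(w - 2*sin(w))*(6*sin(w) + 1) + (w - 8*sin(w))*(w - 6*cos(w))*(2*cos(w) - 1) + (w - 2*sin(w))*(w - 6*cos(w))*(8*cos(w) - 1)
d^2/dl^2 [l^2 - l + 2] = 2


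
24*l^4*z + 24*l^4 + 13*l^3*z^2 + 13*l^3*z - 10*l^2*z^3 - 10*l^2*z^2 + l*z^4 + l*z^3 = (-8*l + z)*(-3*l + z)*(l + z)*(l*z + l)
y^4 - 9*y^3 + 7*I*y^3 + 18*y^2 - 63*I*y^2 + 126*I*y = y*(y - 6)*(y - 3)*(y + 7*I)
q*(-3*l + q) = -3*l*q + q^2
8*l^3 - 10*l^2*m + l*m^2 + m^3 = (-2*l + m)*(-l + m)*(4*l + m)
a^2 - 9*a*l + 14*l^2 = (a - 7*l)*(a - 2*l)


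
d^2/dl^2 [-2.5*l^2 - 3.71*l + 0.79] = -5.00000000000000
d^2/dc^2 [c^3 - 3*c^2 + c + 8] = 6*c - 6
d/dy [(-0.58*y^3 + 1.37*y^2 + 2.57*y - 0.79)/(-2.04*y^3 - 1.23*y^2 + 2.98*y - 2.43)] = (-4.44089209850063e-16*y^5 + 3.5082*y^4 + 7.0288*y^3 + 6.6371*y^2 - 8.6016*y - 3.8909)/(4.1616*y^6 + 5.0184*y^5 - 10.6455*y^4 + 2.5836*y^3 + 14.8582*y^2 - 14.4828*y + 5.9049)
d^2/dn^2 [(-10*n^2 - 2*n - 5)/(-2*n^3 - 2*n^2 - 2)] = (10*n^6 + 6*n^5 + 36*n^4 - 28*n^3 - 27*n^2 - 21*n + 5)/(n^9 + 3*n^8 + 3*n^7 + 4*n^6 + 6*n^5 + 3*n^4 + 3*n^3 + 3*n^2 + 1)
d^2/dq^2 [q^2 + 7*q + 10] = 2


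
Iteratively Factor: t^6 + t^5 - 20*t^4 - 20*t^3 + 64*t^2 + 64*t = (t - 4)*(t^5 + 5*t^4 - 20*t^2 - 16*t) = (t - 4)*(t + 4)*(t^4 + t^3 - 4*t^2 - 4*t) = (t - 4)*(t - 2)*(t + 4)*(t^3 + 3*t^2 + 2*t) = (t - 4)*(t - 2)*(t + 2)*(t + 4)*(t^2 + t) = (t - 4)*(t - 2)*(t + 1)*(t + 2)*(t + 4)*(t)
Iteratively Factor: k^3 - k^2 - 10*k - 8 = (k - 4)*(k^2 + 3*k + 2) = (k - 4)*(k + 2)*(k + 1)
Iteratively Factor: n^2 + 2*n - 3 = (n + 3)*(n - 1)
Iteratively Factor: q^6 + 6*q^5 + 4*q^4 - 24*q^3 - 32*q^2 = (q + 2)*(q^5 + 4*q^4 - 4*q^3 - 16*q^2) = (q + 2)*(q + 4)*(q^4 - 4*q^2) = (q - 2)*(q + 2)*(q + 4)*(q^3 + 2*q^2) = q*(q - 2)*(q + 2)*(q + 4)*(q^2 + 2*q) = q*(q - 2)*(q + 2)^2*(q + 4)*(q)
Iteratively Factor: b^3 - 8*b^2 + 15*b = (b - 3)*(b^2 - 5*b) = b*(b - 3)*(b - 5)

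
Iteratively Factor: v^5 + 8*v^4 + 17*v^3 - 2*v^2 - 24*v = (v + 2)*(v^4 + 6*v^3 + 5*v^2 - 12*v) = (v + 2)*(v + 4)*(v^3 + 2*v^2 - 3*v) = (v + 2)*(v + 3)*(v + 4)*(v^2 - v) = v*(v + 2)*(v + 3)*(v + 4)*(v - 1)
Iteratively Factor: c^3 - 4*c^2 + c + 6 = (c - 3)*(c^2 - c - 2) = (c - 3)*(c + 1)*(c - 2)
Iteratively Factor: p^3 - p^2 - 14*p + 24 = (p + 4)*(p^2 - 5*p + 6) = (p - 3)*(p + 4)*(p - 2)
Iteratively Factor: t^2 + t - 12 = (t + 4)*(t - 3)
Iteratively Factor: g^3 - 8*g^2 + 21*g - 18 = (g - 3)*(g^2 - 5*g + 6) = (g - 3)*(g - 2)*(g - 3)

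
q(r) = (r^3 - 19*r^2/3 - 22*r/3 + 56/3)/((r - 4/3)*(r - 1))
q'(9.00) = 1.28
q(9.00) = 2.75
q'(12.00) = 1.15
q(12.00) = 6.36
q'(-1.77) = 3.35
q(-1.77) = 0.73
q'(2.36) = 10.73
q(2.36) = -14.88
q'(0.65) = 147.94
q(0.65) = 48.08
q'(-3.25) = 2.00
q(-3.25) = -3.01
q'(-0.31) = 11.49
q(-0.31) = 9.43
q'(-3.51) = 1.88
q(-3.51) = -3.52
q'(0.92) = 2813.50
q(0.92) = 221.92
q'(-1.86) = 3.20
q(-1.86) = 0.43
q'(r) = (3*r^2 - 38*r/3 - 22/3)/((r - 4/3)*(r - 1)) - (r^3 - 19*r^2/3 - 22*r/3 + 56/3)/((r - 4/3)*(r - 1)^2) - (r^3 - 19*r^2/3 - 22*r/3 + 56/3)/((r - 4/3)^2*(r - 1))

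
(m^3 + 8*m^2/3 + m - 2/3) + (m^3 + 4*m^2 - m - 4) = 2*m^3 + 20*m^2/3 - 14/3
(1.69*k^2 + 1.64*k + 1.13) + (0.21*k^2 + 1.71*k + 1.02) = 1.9*k^2 + 3.35*k + 2.15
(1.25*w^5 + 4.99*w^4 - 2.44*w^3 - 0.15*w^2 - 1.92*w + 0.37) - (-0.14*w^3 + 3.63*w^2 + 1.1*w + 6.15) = 1.25*w^5 + 4.99*w^4 - 2.3*w^3 - 3.78*w^2 - 3.02*w - 5.78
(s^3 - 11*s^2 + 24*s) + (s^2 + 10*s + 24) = s^3 - 10*s^2 + 34*s + 24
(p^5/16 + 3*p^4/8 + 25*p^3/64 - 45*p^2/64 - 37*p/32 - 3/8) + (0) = p^5/16 + 3*p^4/8 + 25*p^3/64 - 45*p^2/64 - 37*p/32 - 3/8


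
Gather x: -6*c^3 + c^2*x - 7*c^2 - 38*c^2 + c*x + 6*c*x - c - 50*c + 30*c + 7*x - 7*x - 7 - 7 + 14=-6*c^3 - 45*c^2 - 21*c + x*(c^2 + 7*c)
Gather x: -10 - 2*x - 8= -2*x - 18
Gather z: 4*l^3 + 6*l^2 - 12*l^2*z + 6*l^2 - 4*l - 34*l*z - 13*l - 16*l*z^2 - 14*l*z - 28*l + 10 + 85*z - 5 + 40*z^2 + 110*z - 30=4*l^3 + 12*l^2 - 45*l + z^2*(40 - 16*l) + z*(-12*l^2 - 48*l + 195) - 25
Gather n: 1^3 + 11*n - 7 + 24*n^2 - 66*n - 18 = 24*n^2 - 55*n - 24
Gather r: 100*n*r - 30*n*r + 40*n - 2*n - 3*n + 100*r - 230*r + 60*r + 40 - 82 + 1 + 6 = 35*n + r*(70*n - 70) - 35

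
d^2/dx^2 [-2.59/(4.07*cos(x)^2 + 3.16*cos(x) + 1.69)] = (171.612364*(1 - cos(x)^2)^2 + 99.931524*cos(x)^3 + 40.409698*cos(x)^2 - 213.694684*cos(x) - 187.708178)/(4.07*cos(x)^2 + 3.16*cos(x) + 1.69)^3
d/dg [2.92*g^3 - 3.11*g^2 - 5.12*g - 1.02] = 8.76*g^2 - 6.22*g - 5.12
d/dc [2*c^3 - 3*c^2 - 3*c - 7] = 6*c^2 - 6*c - 3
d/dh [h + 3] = 1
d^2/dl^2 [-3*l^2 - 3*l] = -6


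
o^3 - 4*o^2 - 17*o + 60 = (o - 5)*(o - 3)*(o + 4)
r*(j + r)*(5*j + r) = 5*j^2*r + 6*j*r^2 + r^3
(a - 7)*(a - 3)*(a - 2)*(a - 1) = a^4 - 13*a^3 + 53*a^2 - 83*a + 42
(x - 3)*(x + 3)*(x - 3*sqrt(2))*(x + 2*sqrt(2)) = x^4 - sqrt(2)*x^3 - 21*x^2 + 9*sqrt(2)*x + 108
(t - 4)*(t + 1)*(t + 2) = t^3 - t^2 - 10*t - 8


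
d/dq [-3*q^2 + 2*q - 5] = 2 - 6*q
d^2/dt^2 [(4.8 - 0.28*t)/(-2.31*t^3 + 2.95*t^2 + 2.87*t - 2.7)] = (8.964648*t^5 - 318.80772*t^4 + 531.939632*t^3 - 80.65296*t^2 - 50.8284*t - 151.1988)/(12.326391*t^9 - 47.224485*t^8 + 14.364504*t^7 + 134.895725*t^6 - 128.241708*t^5 - 109.807455*t^4 + 164.037097*t^3 + 2.20238999999999*t^2 - 62.7669*t + 19.683)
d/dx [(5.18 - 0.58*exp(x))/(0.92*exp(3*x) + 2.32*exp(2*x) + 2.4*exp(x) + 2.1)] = (1.0672*exp(3*x) - 12.9512*exp(2*x) - 24.0352*exp(x) - 13.65)*exp(x)/(0.8464*exp(6*x) + 4.2688*exp(5*x) + 9.7984*exp(4*x) + 15.0*exp(3*x) + 15.504*exp(2*x) + 10.08*exp(x) + 4.41)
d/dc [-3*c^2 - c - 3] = -6*c - 1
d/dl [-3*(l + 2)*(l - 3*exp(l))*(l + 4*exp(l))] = -3*l^2*exp(l) - 9*l^2 + 72*l*exp(2*l) - 12*l*exp(l) - 12*l + 180*exp(2*l) - 6*exp(l)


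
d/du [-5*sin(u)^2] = -5*sin(2*u)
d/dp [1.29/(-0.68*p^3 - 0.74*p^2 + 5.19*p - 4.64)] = (2.6316*p^2 + 1.9092*p - 6.6951)/(0.68*p^3 + 0.74*p^2 - 5.19*p + 4.64)^2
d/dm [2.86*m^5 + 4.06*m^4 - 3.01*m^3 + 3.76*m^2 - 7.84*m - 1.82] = 14.3*m^4 + 16.24*m^3 - 9.03*m^2 + 7.52*m - 7.84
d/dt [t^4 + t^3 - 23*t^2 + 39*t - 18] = 4*t^3 + 3*t^2 - 46*t + 39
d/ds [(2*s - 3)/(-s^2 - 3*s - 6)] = (2*s^2 - 6*s - 21)/(s^4 + 6*s^3 + 21*s^2 + 36*s + 36)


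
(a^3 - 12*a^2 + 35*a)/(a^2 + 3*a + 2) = a*(a^2 - 12*a + 35)/(a^2 + 3*a + 2)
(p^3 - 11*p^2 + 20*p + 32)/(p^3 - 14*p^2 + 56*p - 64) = (p + 1)/(p - 2)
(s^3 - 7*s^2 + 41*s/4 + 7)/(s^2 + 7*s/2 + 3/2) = (s^2 - 15*s/2 + 14)/(s + 3)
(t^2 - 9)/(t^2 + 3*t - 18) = (t + 3)/(t + 6)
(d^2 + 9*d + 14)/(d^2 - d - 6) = (d + 7)/(d - 3)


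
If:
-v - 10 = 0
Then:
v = -10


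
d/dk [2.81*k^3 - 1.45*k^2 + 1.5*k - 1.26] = 8.43*k^2 - 2.9*k + 1.5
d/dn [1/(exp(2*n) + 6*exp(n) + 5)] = 2*(-exp(n) - 3)*exp(n)/(exp(2*n) + 6*exp(n) + 5)^2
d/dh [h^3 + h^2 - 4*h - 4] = 3*h^2 + 2*h - 4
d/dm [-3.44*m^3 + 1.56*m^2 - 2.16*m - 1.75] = -10.32*m^2 + 3.12*m - 2.16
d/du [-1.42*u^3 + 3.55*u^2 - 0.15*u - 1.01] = -4.26*u^2 + 7.1*u - 0.15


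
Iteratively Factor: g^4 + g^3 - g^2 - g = (g + 1)*(g^3 - g) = g*(g + 1)*(g^2 - 1) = g*(g - 1)*(g + 1)*(g + 1)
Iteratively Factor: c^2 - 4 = (c + 2)*(c - 2)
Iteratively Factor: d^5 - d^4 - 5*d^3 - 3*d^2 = (d + 1)*(d^4 - 2*d^3 - 3*d^2) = (d + 1)^2*(d^3 - 3*d^2) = (d - 3)*(d + 1)^2*(d^2) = d*(d - 3)*(d + 1)^2*(d)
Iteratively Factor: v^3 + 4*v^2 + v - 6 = (v - 1)*(v^2 + 5*v + 6) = (v - 1)*(v + 3)*(v + 2)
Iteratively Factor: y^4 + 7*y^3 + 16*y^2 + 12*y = (y + 3)*(y^3 + 4*y^2 + 4*y) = y*(y + 3)*(y^2 + 4*y + 4) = y*(y + 2)*(y + 3)*(y + 2)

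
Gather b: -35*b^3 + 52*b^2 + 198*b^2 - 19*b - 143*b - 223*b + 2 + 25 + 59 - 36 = -35*b^3 + 250*b^2 - 385*b + 50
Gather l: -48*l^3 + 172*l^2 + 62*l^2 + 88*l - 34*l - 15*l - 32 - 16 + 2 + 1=-48*l^3 + 234*l^2 + 39*l - 45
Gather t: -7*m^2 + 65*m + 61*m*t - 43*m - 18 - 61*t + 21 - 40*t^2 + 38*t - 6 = -7*m^2 + 22*m - 40*t^2 + t*(61*m - 23) - 3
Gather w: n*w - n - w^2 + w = -n - w^2 + w*(n + 1)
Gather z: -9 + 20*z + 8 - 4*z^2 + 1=-4*z^2 + 20*z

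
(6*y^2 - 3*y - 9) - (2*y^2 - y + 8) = 4*y^2 - 2*y - 17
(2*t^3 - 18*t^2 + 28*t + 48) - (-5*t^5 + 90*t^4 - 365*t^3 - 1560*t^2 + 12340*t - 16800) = 5*t^5 - 90*t^4 + 367*t^3 + 1542*t^2 - 12312*t + 16848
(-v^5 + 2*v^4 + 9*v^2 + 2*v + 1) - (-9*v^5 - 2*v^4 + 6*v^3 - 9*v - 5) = 8*v^5 + 4*v^4 - 6*v^3 + 9*v^2 + 11*v + 6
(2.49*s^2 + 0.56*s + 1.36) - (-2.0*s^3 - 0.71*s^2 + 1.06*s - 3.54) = 2.0*s^3 + 3.2*s^2 - 0.5*s + 4.9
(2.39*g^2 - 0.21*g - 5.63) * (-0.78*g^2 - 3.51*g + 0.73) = -1.8642*g^4 - 8.2251*g^3 + 6.8732*g^2 + 19.608*g - 4.1099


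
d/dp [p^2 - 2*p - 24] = 2*p - 2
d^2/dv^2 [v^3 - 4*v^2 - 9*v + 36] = 6*v - 8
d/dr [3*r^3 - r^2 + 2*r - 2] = 9*r^2 - 2*r + 2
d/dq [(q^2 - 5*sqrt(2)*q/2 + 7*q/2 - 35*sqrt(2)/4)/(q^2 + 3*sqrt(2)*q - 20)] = (-7*q^2 + 11*sqrt(2)*q^2 - 80*q + 35*sqrt(2)*q - 35 + 100*sqrt(2))/(2*(q^4 + 6*sqrt(2)*q^3 - 22*q^2 - 120*sqrt(2)*q + 400))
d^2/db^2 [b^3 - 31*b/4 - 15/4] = 6*b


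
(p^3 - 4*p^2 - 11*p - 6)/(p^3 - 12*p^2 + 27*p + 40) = (p^2 - 5*p - 6)/(p^2 - 13*p + 40)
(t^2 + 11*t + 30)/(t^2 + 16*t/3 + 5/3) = 3*(t + 6)/(3*t + 1)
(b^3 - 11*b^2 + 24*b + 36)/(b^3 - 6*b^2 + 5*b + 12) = (b^2 - 12*b + 36)/(b^2 - 7*b + 12)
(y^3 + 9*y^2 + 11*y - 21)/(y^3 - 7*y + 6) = (y + 7)/(y - 2)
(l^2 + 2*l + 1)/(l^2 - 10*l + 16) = (l^2 + 2*l + 1)/(l^2 - 10*l + 16)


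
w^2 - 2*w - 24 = (w - 6)*(w + 4)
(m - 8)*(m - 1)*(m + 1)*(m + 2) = m^4 - 6*m^3 - 17*m^2 + 6*m + 16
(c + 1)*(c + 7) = c^2 + 8*c + 7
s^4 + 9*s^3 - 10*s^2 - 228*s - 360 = (s - 5)*(s + 2)*(s + 6)^2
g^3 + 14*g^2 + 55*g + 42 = (g + 1)*(g + 6)*(g + 7)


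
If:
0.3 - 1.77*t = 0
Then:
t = 0.17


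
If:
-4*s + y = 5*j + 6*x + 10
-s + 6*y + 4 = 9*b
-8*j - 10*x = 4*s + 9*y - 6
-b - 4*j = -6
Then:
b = 64*y/289 + 406/289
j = 332/289 - 16*y/289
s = 1158*y/289 - 2498/289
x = 907/289 - 1421*y/578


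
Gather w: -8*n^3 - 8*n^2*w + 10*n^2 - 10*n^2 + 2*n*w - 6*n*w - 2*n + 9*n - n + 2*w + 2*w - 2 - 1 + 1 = -8*n^3 + 6*n + w*(-8*n^2 - 4*n + 4) - 2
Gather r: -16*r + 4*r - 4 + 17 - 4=9 - 12*r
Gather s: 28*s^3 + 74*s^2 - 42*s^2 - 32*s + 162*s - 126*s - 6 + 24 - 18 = 28*s^3 + 32*s^2 + 4*s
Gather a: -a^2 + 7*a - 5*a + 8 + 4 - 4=-a^2 + 2*a + 8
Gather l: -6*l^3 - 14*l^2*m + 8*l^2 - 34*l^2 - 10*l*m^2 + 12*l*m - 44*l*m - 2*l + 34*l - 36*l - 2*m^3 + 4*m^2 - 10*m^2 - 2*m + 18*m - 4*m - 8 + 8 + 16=-6*l^3 + l^2*(-14*m - 26) + l*(-10*m^2 - 32*m - 4) - 2*m^3 - 6*m^2 + 12*m + 16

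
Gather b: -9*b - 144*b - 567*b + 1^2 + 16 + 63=80 - 720*b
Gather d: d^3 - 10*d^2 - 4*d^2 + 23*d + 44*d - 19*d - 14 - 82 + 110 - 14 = d^3 - 14*d^2 + 48*d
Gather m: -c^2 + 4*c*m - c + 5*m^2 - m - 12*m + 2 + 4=-c^2 - c + 5*m^2 + m*(4*c - 13) + 6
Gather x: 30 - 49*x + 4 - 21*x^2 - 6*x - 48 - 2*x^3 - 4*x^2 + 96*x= -2*x^3 - 25*x^2 + 41*x - 14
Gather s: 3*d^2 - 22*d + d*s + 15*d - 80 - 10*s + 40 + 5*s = 3*d^2 - 7*d + s*(d - 5) - 40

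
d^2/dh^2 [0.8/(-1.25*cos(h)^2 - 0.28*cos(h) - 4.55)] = (5.0*(1 - cos(h)^2)^2 + 0.84*cos(h)^3 - 15.63728*cos(h)^2 - 2.6992*cos(h) + 3.97456)/(1.25*cos(h)^2 + 0.28*cos(h) + 4.55)^3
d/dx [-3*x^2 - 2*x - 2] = -6*x - 2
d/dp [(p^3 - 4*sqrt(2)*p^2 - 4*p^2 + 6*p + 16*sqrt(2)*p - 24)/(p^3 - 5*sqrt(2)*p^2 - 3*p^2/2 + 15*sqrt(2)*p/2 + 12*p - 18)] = 2*(-2*sqrt(2)*p^4 + 5*p^4 - 34*sqrt(2)*p^3 + 24*p^3 - 48*sqrt(2)*p^2 + 158*p^2 - 192*sqrt(2)*p + 144*p - 216*sqrt(2) + 360)/(4*p^6 - 40*sqrt(2)*p^5 - 12*p^5 + 120*sqrt(2)*p^4 + 305*p^4 - 888*p^3 - 570*sqrt(2)*p^3 + 1242*p^2 + 1440*sqrt(2)*p^2 - 1728*p - 1080*sqrt(2)*p + 1296)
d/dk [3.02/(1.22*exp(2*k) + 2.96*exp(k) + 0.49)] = (-7.3688*exp(k) - 8.9392)*exp(k)/(1.22*exp(2*k) + 2.96*exp(k) + 0.49)^2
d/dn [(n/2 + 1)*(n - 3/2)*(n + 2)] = (n/2 + 1)*(3*n - 1)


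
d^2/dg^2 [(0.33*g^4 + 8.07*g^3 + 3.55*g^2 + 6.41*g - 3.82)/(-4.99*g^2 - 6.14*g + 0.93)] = (-16.434066*g^6 - 60.664428*g^5 - 65.4566220000006*g^4 - 754.907808*g^3 + 744.926262*g^2 + 481.876932*g + 244.134338)/(124.251499*g^6 + 458.659842*g^5 + 494.891733*g^4 + 60.5121559999999*g^3 - 92.234331*g^2 + 15.931458*g - 0.804357)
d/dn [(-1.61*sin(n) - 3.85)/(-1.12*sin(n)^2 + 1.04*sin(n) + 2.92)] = (-8.624*sin(n) + 0.9016*cos(2*n) - 1.5988)*cos(n)/(-1.12*sin(n)^2 + 1.04*sin(n) + 2.92)^2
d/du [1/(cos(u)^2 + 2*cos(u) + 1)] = 2*sin(u)/(cos(u) + 1)^3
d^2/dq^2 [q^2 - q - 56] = 2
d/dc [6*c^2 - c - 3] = 12*c - 1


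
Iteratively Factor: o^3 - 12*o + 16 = (o + 4)*(o^2 - 4*o + 4) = (o - 2)*(o + 4)*(o - 2)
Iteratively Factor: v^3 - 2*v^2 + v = (v)*(v^2 - 2*v + 1) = v*(v - 1)*(v - 1)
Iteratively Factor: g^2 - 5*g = (g - 5)*(g)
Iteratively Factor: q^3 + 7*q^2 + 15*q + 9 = (q + 3)*(q^2 + 4*q + 3) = (q + 1)*(q + 3)*(q + 3)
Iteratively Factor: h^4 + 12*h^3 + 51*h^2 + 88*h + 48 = (h + 4)*(h^3 + 8*h^2 + 19*h + 12) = (h + 3)*(h + 4)*(h^2 + 5*h + 4) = (h + 3)*(h + 4)^2*(h + 1)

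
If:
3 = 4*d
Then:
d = 3/4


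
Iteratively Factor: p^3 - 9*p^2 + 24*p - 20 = (p - 2)*(p^2 - 7*p + 10) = (p - 2)^2*(p - 5)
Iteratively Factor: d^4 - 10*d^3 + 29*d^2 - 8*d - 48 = (d + 1)*(d^3 - 11*d^2 + 40*d - 48) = (d - 4)*(d + 1)*(d^2 - 7*d + 12) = (d - 4)^2*(d + 1)*(d - 3)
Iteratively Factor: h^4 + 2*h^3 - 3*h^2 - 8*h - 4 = (h + 1)*(h^3 + h^2 - 4*h - 4) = (h + 1)*(h + 2)*(h^2 - h - 2) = (h + 1)^2*(h + 2)*(h - 2)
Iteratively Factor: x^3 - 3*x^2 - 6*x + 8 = (x + 2)*(x^2 - 5*x + 4) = (x - 4)*(x + 2)*(x - 1)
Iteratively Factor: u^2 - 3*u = (u - 3)*(u)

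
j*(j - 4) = j^2 - 4*j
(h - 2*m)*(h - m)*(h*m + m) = h^3*m - 3*h^2*m^2 + h^2*m + 2*h*m^3 - 3*h*m^2 + 2*m^3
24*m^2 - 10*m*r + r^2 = (-6*m + r)*(-4*m + r)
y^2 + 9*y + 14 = (y + 2)*(y + 7)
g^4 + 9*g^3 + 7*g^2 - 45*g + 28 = (g - 1)^2*(g + 4)*(g + 7)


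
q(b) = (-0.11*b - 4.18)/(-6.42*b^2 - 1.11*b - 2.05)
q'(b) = (-0.11*b - 4.18)*(12.84*b + 1.11)/(-6.42*b^2 - 1.11*b - 2.05)^2 - 0.11/(-6.42*b^2 - 1.11*b - 2.05) = (0.7062*b^2 + 0.1221*b - (0.11*b + 4.18)*(12.84*b + 1.11) + 0.2255)/(6.42*b^2 + 1.11*b + 2.05)^2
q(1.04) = 0.42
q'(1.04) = -0.59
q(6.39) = 0.02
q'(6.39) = -0.01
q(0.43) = 1.14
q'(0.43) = -2.00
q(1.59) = 0.22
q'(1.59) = -0.23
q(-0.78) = 0.80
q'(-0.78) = 1.43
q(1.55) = 0.23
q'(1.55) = -0.24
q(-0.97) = 0.58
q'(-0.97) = 0.96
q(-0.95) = 0.60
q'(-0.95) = 1.00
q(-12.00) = 0.00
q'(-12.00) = 0.00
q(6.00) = 0.02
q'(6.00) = -0.01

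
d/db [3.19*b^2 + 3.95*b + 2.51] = 6.38*b + 3.95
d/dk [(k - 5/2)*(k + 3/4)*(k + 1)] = 3*k^2 - 3*k/2 - 29/8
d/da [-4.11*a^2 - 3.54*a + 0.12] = -8.22*a - 3.54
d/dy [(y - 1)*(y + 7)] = 2*y + 6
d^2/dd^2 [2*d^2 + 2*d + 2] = 4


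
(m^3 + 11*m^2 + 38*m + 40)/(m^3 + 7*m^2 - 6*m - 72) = (m^2 + 7*m + 10)/(m^2 + 3*m - 18)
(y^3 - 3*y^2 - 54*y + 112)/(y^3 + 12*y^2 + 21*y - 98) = (y - 8)/(y + 7)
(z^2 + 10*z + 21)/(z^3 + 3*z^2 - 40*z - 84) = (z + 3)/(z^2 - 4*z - 12)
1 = 1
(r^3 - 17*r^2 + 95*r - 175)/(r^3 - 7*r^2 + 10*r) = (r^2 - 12*r + 35)/(r*(r - 2))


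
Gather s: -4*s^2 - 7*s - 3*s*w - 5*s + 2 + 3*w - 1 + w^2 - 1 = -4*s^2 + s*(-3*w - 12) + w^2 + 3*w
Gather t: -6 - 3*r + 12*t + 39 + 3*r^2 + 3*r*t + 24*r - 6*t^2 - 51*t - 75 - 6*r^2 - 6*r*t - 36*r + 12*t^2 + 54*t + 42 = -3*r^2 - 15*r + 6*t^2 + t*(15 - 3*r)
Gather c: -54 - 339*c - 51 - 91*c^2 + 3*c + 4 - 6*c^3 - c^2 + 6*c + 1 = -6*c^3 - 92*c^2 - 330*c - 100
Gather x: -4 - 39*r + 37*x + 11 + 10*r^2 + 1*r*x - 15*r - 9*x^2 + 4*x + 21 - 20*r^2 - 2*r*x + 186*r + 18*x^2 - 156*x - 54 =-10*r^2 + 132*r + 9*x^2 + x*(-r - 115) - 26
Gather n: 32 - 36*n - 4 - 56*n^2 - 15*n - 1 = -56*n^2 - 51*n + 27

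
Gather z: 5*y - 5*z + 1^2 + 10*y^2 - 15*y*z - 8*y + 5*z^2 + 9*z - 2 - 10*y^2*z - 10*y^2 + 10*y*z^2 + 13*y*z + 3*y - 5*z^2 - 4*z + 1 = 10*y*z^2 + z*(-10*y^2 - 2*y)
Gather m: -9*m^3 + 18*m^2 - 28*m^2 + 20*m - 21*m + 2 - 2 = -9*m^3 - 10*m^2 - m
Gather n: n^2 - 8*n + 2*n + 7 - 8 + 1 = n^2 - 6*n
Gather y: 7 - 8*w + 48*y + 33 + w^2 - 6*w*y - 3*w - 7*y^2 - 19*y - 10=w^2 - 11*w - 7*y^2 + y*(29 - 6*w) + 30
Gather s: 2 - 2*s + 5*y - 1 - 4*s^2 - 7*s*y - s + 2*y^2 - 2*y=-4*s^2 + s*(-7*y - 3) + 2*y^2 + 3*y + 1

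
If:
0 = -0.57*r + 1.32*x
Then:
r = 2.31578947368421*x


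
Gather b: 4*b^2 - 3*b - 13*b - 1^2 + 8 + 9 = 4*b^2 - 16*b + 16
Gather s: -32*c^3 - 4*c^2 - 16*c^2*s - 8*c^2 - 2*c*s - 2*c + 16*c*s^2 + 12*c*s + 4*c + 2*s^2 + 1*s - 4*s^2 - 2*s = -32*c^3 - 12*c^2 + 2*c + s^2*(16*c - 2) + s*(-16*c^2 + 10*c - 1)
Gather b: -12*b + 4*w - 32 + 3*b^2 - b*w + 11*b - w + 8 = 3*b^2 + b*(-w - 1) + 3*w - 24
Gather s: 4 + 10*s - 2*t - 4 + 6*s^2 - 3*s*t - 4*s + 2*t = 6*s^2 + s*(6 - 3*t)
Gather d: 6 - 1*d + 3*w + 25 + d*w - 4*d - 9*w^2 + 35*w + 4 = d*(w - 5) - 9*w^2 + 38*w + 35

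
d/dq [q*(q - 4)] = 2*q - 4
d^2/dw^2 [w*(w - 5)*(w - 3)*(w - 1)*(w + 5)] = 20*w^3 - 48*w^2 - 132*w + 200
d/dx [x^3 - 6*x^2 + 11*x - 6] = 3*x^2 - 12*x + 11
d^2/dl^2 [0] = 0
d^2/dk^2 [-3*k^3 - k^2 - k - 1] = -18*k - 2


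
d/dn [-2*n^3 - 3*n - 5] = -6*n^2 - 3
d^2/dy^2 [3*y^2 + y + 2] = 6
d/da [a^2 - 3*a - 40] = 2*a - 3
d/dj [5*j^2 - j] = 10*j - 1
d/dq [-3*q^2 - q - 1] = -6*q - 1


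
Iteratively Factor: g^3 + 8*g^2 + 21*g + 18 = (g + 3)*(g^2 + 5*g + 6) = (g + 2)*(g + 3)*(g + 3)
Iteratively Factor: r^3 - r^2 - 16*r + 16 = (r - 4)*(r^2 + 3*r - 4) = (r - 4)*(r - 1)*(r + 4)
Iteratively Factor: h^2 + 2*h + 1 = (h + 1)*(h + 1)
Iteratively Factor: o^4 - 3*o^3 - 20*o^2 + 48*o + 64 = (o - 4)*(o^3 + o^2 - 16*o - 16) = (o - 4)^2*(o^2 + 5*o + 4) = (o - 4)^2*(o + 1)*(o + 4)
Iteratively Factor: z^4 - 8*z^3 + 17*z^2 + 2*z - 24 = (z - 4)*(z^3 - 4*z^2 + z + 6) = (z - 4)*(z - 3)*(z^2 - z - 2) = (z - 4)*(z - 3)*(z - 2)*(z + 1)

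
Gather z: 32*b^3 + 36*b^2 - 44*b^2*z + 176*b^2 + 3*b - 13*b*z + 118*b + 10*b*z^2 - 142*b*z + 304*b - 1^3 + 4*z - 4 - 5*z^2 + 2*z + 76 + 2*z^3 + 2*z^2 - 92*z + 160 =32*b^3 + 212*b^2 + 425*b + 2*z^3 + z^2*(10*b - 3) + z*(-44*b^2 - 155*b - 86) + 231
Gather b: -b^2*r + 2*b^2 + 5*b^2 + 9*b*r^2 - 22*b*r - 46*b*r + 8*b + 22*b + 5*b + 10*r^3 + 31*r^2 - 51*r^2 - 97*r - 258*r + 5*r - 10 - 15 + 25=b^2*(7 - r) + b*(9*r^2 - 68*r + 35) + 10*r^3 - 20*r^2 - 350*r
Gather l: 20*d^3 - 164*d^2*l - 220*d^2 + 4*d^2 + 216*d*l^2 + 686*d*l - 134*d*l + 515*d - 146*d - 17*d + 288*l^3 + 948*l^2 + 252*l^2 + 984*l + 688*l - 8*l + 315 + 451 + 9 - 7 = 20*d^3 - 216*d^2 + 352*d + 288*l^3 + l^2*(216*d + 1200) + l*(-164*d^2 + 552*d + 1664) + 768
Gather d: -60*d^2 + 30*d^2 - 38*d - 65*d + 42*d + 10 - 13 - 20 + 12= -30*d^2 - 61*d - 11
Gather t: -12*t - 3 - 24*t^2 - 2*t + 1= -24*t^2 - 14*t - 2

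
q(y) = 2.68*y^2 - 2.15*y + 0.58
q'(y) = 5.36*y - 2.15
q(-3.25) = 35.88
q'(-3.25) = -19.57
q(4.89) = 54.15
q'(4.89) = 24.06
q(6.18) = 89.65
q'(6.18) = 30.97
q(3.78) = 30.75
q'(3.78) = 18.11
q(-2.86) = 28.65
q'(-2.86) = -17.48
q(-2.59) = 24.13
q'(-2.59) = -16.03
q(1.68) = 4.53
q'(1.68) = 6.85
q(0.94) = 0.93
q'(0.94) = 2.89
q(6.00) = 84.16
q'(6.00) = 30.01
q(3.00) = 18.25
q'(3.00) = 13.93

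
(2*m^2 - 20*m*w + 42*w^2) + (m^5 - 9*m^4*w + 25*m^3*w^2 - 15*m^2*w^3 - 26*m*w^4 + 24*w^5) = m^5 - 9*m^4*w + 25*m^3*w^2 - 15*m^2*w^3 + 2*m^2 - 26*m*w^4 - 20*m*w + 24*w^5 + 42*w^2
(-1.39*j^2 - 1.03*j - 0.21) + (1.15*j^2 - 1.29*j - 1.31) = -0.24*j^2 - 2.32*j - 1.52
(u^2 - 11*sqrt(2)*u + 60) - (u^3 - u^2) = -u^3 + 2*u^2 - 11*sqrt(2)*u + 60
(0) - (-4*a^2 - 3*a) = 4*a^2 + 3*a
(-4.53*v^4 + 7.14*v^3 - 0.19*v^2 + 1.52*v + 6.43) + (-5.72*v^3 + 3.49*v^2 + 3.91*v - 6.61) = -4.53*v^4 + 1.42*v^3 + 3.3*v^2 + 5.43*v - 0.180000000000001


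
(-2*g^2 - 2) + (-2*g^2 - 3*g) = -4*g^2 - 3*g - 2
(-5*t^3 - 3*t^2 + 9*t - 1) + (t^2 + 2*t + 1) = -5*t^3 - 2*t^2 + 11*t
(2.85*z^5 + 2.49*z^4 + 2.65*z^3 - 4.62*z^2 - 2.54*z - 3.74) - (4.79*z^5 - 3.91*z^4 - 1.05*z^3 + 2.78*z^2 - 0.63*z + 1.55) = -1.94*z^5 + 6.4*z^4 + 3.7*z^3 - 7.4*z^2 - 1.91*z - 5.29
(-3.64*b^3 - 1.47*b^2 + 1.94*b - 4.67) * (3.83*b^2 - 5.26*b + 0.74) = -13.9412*b^5 + 13.5163*b^4 + 12.4688*b^3 - 29.1783*b^2 + 25.9998*b - 3.4558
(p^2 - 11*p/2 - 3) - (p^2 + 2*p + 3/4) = -15*p/2 - 15/4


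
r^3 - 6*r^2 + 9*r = r*(r - 3)^2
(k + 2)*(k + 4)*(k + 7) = k^3 + 13*k^2 + 50*k + 56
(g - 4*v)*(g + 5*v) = g^2 + g*v - 20*v^2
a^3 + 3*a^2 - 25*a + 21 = (a - 3)*(a - 1)*(a + 7)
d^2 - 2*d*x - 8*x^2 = (d - 4*x)*(d + 2*x)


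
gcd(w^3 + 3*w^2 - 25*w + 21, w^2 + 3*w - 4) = w - 1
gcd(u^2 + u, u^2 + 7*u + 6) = u + 1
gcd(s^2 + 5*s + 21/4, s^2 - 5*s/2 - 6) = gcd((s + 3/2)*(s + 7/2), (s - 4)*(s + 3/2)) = s + 3/2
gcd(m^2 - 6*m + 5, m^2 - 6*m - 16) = 1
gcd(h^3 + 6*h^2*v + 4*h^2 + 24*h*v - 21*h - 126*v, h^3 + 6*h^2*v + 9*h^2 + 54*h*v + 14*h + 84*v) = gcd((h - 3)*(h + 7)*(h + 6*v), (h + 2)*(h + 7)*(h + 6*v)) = h^2 + 6*h*v + 7*h + 42*v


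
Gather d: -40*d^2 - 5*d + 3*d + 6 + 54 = -40*d^2 - 2*d + 60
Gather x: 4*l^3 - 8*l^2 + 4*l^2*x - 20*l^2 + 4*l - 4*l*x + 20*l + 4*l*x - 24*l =4*l^3 + 4*l^2*x - 28*l^2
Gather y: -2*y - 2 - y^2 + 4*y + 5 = -y^2 + 2*y + 3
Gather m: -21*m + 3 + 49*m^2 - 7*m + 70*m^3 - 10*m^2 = 70*m^3 + 39*m^2 - 28*m + 3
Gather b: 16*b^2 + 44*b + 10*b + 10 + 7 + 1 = 16*b^2 + 54*b + 18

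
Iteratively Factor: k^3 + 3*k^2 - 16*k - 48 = (k - 4)*(k^2 + 7*k + 12) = (k - 4)*(k + 4)*(k + 3)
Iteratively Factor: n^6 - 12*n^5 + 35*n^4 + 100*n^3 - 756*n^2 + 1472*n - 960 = (n - 3)*(n^5 - 9*n^4 + 8*n^3 + 124*n^2 - 384*n + 320) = (n - 3)*(n - 2)*(n^4 - 7*n^3 - 6*n^2 + 112*n - 160) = (n - 4)*(n - 3)*(n - 2)*(n^3 - 3*n^2 - 18*n + 40) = (n - 4)*(n - 3)*(n - 2)*(n + 4)*(n^2 - 7*n + 10) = (n - 5)*(n - 4)*(n - 3)*(n - 2)*(n + 4)*(n - 2)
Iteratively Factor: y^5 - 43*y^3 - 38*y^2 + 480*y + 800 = (y + 4)*(y^4 - 4*y^3 - 27*y^2 + 70*y + 200) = (y + 2)*(y + 4)*(y^3 - 6*y^2 - 15*y + 100) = (y + 2)*(y + 4)^2*(y^2 - 10*y + 25) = (y - 5)*(y + 2)*(y + 4)^2*(y - 5)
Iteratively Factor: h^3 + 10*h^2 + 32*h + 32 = (h + 2)*(h^2 + 8*h + 16) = (h + 2)*(h + 4)*(h + 4)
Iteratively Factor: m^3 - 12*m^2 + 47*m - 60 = (m - 5)*(m^2 - 7*m + 12) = (m - 5)*(m - 3)*(m - 4)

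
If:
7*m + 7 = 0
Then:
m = -1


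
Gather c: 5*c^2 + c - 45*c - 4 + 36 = 5*c^2 - 44*c + 32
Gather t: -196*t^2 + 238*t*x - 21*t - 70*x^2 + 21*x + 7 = -196*t^2 + t*(238*x - 21) - 70*x^2 + 21*x + 7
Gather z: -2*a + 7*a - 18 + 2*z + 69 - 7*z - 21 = 5*a - 5*z + 30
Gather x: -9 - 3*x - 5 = -3*x - 14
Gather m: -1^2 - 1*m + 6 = 5 - m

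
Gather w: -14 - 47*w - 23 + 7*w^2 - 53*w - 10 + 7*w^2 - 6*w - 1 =14*w^2 - 106*w - 48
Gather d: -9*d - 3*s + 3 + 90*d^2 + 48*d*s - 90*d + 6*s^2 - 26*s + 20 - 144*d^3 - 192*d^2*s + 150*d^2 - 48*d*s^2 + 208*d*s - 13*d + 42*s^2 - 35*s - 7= -144*d^3 + d^2*(240 - 192*s) + d*(-48*s^2 + 256*s - 112) + 48*s^2 - 64*s + 16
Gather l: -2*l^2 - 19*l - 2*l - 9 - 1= -2*l^2 - 21*l - 10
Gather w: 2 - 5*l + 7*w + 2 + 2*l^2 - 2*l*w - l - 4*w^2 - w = 2*l^2 - 6*l - 4*w^2 + w*(6 - 2*l) + 4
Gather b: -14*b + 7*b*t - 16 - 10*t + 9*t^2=b*(7*t - 14) + 9*t^2 - 10*t - 16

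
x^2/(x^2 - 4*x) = x/(x - 4)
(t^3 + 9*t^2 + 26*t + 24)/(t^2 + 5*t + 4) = (t^2 + 5*t + 6)/(t + 1)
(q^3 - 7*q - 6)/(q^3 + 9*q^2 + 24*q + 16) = (q^2 - q - 6)/(q^2 + 8*q + 16)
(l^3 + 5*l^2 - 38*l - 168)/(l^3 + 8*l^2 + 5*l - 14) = (l^2 - 2*l - 24)/(l^2 + l - 2)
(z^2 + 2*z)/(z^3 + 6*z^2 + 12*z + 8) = z/(z^2 + 4*z + 4)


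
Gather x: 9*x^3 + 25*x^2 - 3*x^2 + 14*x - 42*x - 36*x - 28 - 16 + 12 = 9*x^3 + 22*x^2 - 64*x - 32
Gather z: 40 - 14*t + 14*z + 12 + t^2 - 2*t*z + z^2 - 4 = t^2 - 14*t + z^2 + z*(14 - 2*t) + 48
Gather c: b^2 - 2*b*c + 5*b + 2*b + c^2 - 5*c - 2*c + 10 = b^2 + 7*b + c^2 + c*(-2*b - 7) + 10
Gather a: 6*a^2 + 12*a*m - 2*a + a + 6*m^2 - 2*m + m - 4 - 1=6*a^2 + a*(12*m - 1) + 6*m^2 - m - 5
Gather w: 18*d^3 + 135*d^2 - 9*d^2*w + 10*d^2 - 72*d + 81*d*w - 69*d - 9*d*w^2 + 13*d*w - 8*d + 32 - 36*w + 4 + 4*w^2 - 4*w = 18*d^3 + 145*d^2 - 149*d + w^2*(4 - 9*d) + w*(-9*d^2 + 94*d - 40) + 36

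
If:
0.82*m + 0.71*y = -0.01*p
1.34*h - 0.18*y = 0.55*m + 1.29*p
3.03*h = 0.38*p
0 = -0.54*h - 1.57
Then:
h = -2.91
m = 75.86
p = -23.18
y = -87.28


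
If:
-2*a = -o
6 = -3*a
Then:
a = -2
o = -4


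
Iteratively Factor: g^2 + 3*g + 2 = (g + 1)*(g + 2)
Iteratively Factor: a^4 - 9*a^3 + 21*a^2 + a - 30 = (a - 3)*(a^3 - 6*a^2 + 3*a + 10) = (a - 3)*(a + 1)*(a^2 - 7*a + 10) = (a - 5)*(a - 3)*(a + 1)*(a - 2)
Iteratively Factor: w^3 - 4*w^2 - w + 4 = (w - 1)*(w^2 - 3*w - 4) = (w - 1)*(w + 1)*(w - 4)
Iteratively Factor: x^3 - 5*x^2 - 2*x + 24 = (x - 4)*(x^2 - x - 6) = (x - 4)*(x + 2)*(x - 3)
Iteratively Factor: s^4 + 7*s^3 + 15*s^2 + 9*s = (s + 3)*(s^3 + 4*s^2 + 3*s) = (s + 1)*(s + 3)*(s^2 + 3*s) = (s + 1)*(s + 3)^2*(s)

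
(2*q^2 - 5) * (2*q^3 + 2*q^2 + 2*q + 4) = 4*q^5 + 4*q^4 - 6*q^3 - 2*q^2 - 10*q - 20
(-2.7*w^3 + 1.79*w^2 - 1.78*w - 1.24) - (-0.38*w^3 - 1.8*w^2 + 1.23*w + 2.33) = -2.32*w^3 + 3.59*w^2 - 3.01*w - 3.57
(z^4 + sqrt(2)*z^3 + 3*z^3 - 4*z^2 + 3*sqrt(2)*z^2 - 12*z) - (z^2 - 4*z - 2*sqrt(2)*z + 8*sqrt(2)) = z^4 + sqrt(2)*z^3 + 3*z^3 - 5*z^2 + 3*sqrt(2)*z^2 - 8*z + 2*sqrt(2)*z - 8*sqrt(2)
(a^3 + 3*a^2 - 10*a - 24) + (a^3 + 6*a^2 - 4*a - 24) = 2*a^3 + 9*a^2 - 14*a - 48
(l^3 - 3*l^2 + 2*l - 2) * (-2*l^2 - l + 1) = -2*l^5 + 5*l^4 - l^2 + 4*l - 2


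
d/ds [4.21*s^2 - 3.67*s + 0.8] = 8.42*s - 3.67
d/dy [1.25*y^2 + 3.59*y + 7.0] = 2.5*y + 3.59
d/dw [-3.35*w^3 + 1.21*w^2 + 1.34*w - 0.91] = -10.05*w^2 + 2.42*w + 1.34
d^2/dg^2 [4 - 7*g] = 0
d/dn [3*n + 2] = 3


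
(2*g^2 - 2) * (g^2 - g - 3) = 2*g^4 - 2*g^3 - 8*g^2 + 2*g + 6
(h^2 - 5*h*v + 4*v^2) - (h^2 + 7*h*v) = -12*h*v + 4*v^2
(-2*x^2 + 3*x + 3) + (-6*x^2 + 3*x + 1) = -8*x^2 + 6*x + 4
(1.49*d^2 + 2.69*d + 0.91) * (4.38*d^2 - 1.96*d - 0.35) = 6.5262*d^4 + 8.8618*d^3 - 1.8081*d^2 - 2.7251*d - 0.3185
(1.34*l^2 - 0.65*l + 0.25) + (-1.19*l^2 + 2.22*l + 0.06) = 0.15*l^2 + 1.57*l + 0.31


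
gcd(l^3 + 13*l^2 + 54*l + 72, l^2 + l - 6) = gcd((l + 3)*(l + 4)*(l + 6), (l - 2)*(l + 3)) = l + 3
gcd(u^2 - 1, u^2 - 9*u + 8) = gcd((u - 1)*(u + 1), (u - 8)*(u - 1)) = u - 1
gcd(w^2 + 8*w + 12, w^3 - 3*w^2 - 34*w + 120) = w + 6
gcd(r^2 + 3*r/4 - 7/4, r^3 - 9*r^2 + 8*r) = r - 1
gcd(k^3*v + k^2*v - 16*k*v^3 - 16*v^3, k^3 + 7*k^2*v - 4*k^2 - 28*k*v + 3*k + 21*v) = 1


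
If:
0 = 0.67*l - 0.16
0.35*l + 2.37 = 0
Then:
No Solution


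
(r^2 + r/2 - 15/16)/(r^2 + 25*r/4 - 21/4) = (r + 5/4)/(r + 7)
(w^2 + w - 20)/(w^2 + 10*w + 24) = (w^2 + w - 20)/(w^2 + 10*w + 24)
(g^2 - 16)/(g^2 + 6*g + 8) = (g - 4)/(g + 2)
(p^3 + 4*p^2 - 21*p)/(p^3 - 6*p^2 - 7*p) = (-p^2 - 4*p + 21)/(-p^2 + 6*p + 7)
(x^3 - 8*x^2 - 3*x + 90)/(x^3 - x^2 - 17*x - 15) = (x - 6)/(x + 1)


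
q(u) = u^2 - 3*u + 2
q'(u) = 2*u - 3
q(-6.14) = 58.12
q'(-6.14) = -15.28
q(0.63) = 0.51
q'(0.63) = -1.74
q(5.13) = 12.93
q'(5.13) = 7.26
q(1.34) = -0.22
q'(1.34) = -0.32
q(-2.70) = 17.39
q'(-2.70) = -8.40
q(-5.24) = 45.18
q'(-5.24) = -13.48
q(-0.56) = 3.99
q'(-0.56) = -4.12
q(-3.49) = 24.65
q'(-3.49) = -9.98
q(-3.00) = 20.00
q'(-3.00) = -9.00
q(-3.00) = 20.00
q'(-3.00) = -9.00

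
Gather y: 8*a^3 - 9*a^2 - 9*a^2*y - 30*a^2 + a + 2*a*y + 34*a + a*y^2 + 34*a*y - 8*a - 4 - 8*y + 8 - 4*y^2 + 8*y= 8*a^3 - 39*a^2 + 27*a + y^2*(a - 4) + y*(-9*a^2 + 36*a) + 4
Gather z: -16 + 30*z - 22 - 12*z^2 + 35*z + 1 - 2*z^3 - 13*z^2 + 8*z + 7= -2*z^3 - 25*z^2 + 73*z - 30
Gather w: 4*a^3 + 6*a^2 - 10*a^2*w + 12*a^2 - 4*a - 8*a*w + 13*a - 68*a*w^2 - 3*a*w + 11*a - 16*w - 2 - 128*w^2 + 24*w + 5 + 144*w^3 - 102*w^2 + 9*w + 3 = 4*a^3 + 18*a^2 + 20*a + 144*w^3 + w^2*(-68*a - 230) + w*(-10*a^2 - 11*a + 17) + 6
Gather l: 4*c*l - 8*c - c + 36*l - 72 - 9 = -9*c + l*(4*c + 36) - 81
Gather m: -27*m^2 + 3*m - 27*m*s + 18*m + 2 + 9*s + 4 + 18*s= -27*m^2 + m*(21 - 27*s) + 27*s + 6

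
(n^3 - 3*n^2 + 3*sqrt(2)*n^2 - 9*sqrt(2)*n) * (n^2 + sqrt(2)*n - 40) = n^5 - 3*n^4 + 4*sqrt(2)*n^4 - 34*n^3 - 12*sqrt(2)*n^3 - 120*sqrt(2)*n^2 + 102*n^2 + 360*sqrt(2)*n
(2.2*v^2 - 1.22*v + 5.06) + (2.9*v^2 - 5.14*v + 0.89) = 5.1*v^2 - 6.36*v + 5.95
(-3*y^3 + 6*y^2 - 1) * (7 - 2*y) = 6*y^4 - 33*y^3 + 42*y^2 + 2*y - 7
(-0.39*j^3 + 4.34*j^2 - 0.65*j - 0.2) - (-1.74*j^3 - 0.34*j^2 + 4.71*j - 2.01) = 1.35*j^3 + 4.68*j^2 - 5.36*j + 1.81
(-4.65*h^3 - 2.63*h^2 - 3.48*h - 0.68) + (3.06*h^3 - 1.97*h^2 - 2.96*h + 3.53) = -1.59*h^3 - 4.6*h^2 - 6.44*h + 2.85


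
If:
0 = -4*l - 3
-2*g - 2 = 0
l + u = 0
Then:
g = -1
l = -3/4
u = 3/4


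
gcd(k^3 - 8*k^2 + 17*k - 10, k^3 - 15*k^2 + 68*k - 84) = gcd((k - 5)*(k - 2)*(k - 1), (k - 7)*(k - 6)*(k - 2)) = k - 2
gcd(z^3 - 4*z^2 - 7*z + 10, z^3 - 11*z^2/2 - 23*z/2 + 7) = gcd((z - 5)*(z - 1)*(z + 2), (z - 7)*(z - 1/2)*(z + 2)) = z + 2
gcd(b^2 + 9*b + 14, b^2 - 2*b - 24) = 1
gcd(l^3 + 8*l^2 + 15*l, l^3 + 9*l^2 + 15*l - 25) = l + 5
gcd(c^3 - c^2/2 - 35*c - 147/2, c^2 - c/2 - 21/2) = c + 3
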